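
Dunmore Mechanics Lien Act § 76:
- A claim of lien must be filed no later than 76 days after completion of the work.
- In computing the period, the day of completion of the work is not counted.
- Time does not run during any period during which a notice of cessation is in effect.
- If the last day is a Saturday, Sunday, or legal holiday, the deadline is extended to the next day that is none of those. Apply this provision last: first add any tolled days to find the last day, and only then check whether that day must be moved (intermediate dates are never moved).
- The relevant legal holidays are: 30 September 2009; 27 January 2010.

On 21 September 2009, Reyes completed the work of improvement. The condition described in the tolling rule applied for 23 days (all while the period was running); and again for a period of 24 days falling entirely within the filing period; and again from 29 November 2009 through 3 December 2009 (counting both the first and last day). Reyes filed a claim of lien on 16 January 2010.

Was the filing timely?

76 days after 21 September 2009 is December 6, 2009.
Tolling adds 23 days: December 6, 2009 + 23 days = December 29, 2009.
Tolling adds 24 days: December 29, 2009 + 24 days = January 22, 2010.
From November 29, 2009 through December 3, 2009 inclusive is 5 days; tolling adds 5 days: January 22, 2010 + 5 days = January 27, 2010.
January 27, 2010 is a listed holiday. The next qualifying day is January 28, 2010.
The deadline is January 28, 2010; the filing on January 16, 2010 is on or before that date.

Yes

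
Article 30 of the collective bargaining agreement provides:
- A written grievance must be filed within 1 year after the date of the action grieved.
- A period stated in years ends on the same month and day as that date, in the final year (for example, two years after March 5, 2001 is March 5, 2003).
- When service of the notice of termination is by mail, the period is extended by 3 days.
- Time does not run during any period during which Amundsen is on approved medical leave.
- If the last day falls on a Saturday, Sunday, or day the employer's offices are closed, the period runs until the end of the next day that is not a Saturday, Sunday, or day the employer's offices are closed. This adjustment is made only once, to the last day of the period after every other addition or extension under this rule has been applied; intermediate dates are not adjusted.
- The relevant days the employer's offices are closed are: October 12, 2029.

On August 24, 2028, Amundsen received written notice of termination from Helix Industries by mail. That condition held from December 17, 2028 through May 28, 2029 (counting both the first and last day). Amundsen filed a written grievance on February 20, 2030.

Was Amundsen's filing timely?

No

1 year after August 24, 2028 is August 24, 2029.
Service was by mail, adding 3 days: August 24, 2029 + 3 days = August 27, 2029.
From December 17, 2028 through May 28, 2029 inclusive is 163 days; tolling adds 163 days: August 27, 2029 + 163 days = February 6, 2030.
February 6, 2030 is a Wednesday and not a day the employer's offices are closed, so no extension applies.
The deadline is February 6, 2030; the filing on February 20, 2030 is after that date.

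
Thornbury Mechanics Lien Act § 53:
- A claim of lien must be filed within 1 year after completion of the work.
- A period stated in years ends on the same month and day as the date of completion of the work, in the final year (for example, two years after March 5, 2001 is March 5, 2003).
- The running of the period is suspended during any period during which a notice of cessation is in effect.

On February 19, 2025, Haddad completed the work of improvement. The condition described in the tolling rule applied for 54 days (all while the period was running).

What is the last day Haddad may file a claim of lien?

1 year after February 19, 2025 is February 19, 2026.
Tolling adds 54 days: February 19, 2026 + 54 days = April 14, 2026.

April 14, 2026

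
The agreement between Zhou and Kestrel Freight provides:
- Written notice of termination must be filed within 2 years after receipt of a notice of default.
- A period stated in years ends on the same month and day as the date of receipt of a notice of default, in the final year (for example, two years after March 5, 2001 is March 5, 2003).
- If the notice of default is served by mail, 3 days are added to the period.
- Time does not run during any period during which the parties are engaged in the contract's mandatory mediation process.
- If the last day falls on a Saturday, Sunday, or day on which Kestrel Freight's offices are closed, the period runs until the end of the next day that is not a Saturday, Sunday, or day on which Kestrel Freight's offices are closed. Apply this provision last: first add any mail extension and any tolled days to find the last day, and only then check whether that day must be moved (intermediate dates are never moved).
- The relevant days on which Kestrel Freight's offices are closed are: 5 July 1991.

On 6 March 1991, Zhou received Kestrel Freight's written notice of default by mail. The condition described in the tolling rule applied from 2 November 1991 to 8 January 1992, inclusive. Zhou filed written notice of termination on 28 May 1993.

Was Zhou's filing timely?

2 years after 6 March 1991 is March 6, 1993.
Service was by mail, adding 3 days: March 6, 1993 + 3 days = March 9, 1993.
From November 2, 1991 through January 8, 1992 inclusive is 68 days; tolling adds 68 days: March 9, 1993 + 68 days = May 16, 1993.
May 16, 1993 is Sunday. The next qualifying day is May 17, 1993.
The deadline is May 17, 1993; the filing on May 28, 1993 is after that date.

No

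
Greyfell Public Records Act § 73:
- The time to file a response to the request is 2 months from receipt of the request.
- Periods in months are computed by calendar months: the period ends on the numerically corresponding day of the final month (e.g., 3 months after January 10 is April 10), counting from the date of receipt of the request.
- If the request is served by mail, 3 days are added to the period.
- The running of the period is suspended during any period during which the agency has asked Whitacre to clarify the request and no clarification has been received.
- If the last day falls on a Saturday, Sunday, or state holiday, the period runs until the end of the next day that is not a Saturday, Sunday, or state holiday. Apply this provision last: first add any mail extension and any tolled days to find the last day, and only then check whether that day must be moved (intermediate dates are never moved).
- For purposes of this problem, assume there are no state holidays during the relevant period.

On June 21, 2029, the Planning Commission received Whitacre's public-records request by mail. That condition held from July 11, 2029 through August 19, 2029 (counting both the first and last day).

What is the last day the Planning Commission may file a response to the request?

2 months after June 21, 2029 is August 21, 2029.
Service was by mail, adding 3 days: August 21, 2029 + 3 days = August 24, 2029.
From July 11, 2029 through August 19, 2029 inclusive is 40 days; tolling adds 40 days: August 24, 2029 + 40 days = October 3, 2029.
October 3, 2029 is a Wednesday and not a state holiday, so no extension applies.

October 3, 2029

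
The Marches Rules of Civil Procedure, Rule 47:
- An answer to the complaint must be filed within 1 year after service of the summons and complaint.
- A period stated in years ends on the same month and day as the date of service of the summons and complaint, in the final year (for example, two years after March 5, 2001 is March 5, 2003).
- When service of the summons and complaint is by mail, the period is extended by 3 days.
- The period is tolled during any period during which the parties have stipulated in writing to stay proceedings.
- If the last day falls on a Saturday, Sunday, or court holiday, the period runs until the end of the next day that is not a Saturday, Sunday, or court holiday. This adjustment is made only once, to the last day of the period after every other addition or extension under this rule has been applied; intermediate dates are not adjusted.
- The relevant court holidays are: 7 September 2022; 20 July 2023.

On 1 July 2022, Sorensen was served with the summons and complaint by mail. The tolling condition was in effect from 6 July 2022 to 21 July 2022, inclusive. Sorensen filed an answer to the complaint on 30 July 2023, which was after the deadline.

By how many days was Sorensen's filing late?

9 days

1 year after 1 July 2022 is July 1, 2023.
Service was by mail, adding 3 days: July 1, 2023 + 3 days = July 4, 2023.
From July 6, 2022 through July 21, 2022 inclusive is 16 days; tolling adds 16 days: July 4, 2023 + 16 days = July 20, 2023.
July 20, 2023 is a listed holiday. The next qualifying day is July 21, 2023.
The deadline is July 21, 2023; from July 21, 2023 to July 30, 2023 is 9 days.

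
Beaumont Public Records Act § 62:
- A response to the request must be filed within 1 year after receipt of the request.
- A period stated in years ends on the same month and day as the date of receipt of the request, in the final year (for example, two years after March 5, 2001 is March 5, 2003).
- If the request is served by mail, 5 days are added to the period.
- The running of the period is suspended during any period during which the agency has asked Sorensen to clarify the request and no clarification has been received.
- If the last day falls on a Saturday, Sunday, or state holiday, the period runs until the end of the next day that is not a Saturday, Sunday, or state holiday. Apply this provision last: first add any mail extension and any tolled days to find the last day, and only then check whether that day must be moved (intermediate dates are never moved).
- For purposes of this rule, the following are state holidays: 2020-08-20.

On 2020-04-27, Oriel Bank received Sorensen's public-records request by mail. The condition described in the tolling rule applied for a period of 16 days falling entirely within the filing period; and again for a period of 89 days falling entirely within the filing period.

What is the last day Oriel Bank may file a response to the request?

August 16, 2021

1 year after 2020-04-27 is April 27, 2021.
Service was by mail, adding 5 days: April 27, 2021 + 5 days = May 2, 2021.
Tolling adds 16 days: May 2, 2021 + 16 days = May 18, 2021.
Tolling adds 89 days: May 18, 2021 + 89 days = August 15, 2021.
August 15, 2021 is Sunday. The next qualifying day is August 16, 2021.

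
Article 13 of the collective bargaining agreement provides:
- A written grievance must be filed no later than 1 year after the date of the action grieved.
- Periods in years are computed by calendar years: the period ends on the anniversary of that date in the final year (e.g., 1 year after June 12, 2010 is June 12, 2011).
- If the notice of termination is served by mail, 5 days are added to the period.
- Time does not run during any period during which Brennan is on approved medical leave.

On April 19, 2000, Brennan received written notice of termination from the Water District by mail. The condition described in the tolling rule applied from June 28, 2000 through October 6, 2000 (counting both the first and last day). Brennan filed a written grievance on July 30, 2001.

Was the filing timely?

Yes

1 year after April 19, 2000 is April 19, 2001.
Service was by mail, adding 5 days: April 19, 2001 + 5 days = April 24, 2001.
From June 28, 2000 through October 6, 2000 inclusive is 101 days; tolling adds 101 days: April 24, 2001 + 101 days = August 3, 2001.
The deadline is August 3, 2001; the filing on July 30, 2001 is on or before that date.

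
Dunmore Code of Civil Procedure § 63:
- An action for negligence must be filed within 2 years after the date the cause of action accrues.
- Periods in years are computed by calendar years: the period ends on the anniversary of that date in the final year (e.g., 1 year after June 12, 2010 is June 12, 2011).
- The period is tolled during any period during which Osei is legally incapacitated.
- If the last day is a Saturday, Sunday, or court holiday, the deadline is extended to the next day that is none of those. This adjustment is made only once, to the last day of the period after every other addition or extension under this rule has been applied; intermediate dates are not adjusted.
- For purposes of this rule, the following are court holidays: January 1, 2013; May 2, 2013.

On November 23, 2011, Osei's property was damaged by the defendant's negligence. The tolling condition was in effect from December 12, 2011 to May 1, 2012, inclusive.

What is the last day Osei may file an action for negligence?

April 14, 2014

2 years after November 23, 2011 is November 23, 2013.
From December 12, 2011 through May 1, 2012 inclusive is 142 days; tolling adds 142 days: November 23, 2013 + 142 days = April 14, 2014.
April 14, 2014 is a Monday and not a court holiday, so no extension applies.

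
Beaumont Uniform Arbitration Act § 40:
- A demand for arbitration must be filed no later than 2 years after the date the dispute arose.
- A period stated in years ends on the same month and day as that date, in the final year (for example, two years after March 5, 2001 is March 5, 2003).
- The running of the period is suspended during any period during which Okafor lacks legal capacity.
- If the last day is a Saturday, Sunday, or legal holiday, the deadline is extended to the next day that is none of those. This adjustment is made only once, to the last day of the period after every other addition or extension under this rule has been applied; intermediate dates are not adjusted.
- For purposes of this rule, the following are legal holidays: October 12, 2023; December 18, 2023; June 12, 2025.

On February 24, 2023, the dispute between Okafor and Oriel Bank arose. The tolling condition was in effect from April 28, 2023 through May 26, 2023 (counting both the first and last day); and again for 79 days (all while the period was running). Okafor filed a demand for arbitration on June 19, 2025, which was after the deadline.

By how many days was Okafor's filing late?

6 days

2 years after February 24, 2023 is February 24, 2025.
From April 28, 2023 through May 26, 2023 inclusive is 29 days; tolling adds 29 days: February 24, 2025 + 29 days = March 25, 2025.
Tolling adds 79 days: March 25, 2025 + 79 days = June 12, 2025.
June 12, 2025 is a listed holiday. The next qualifying day is June 13, 2025.
The deadline is June 13, 2025; from June 13, 2025 to June 19, 2025 is 6 days.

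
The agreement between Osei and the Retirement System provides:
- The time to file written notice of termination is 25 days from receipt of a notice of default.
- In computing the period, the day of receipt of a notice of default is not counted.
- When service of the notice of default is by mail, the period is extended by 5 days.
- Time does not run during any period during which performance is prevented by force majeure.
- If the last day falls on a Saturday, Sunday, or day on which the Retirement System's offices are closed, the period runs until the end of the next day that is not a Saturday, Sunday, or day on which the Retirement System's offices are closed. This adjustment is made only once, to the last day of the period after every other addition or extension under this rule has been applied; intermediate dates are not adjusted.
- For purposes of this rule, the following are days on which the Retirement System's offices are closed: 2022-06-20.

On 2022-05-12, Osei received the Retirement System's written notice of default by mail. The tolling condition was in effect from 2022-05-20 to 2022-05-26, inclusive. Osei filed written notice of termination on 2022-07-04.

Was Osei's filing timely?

No

25 days after 2022-05-12 is June 6, 2022.
Service was by mail, adding 5 days: June 6, 2022 + 5 days = June 11, 2022.
From May 20, 2022 through May 26, 2022 inclusive is 7 days; tolling adds 7 days: June 11, 2022 + 7 days = June 18, 2022.
June 18, 2022 is Saturday; June 19, 2022 is Sunday; June 20, 2022 is a listed holiday. The next qualifying day is June 21, 2022.
The deadline is June 21, 2022; the filing on July 4, 2022 is after that date.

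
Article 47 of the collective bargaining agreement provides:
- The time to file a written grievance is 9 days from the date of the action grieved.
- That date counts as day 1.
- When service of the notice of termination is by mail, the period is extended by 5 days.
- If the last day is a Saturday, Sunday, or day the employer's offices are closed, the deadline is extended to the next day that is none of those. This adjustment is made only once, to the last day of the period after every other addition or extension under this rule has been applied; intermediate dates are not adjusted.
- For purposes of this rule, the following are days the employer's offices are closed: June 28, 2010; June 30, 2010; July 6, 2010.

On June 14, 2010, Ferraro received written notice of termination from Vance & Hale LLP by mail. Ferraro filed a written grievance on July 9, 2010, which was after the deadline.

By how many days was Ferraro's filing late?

Counting June 14, 2010 as day 1, day 9 is June 22, 2010.
Service was by mail, adding 5 days: June 22, 2010 + 5 days = June 27, 2010.
June 27, 2010 is Sunday; June 28, 2010 is a listed holiday. The next qualifying day is June 29, 2010.
The deadline is June 29, 2010; from June 29, 2010 to July 9, 2010 is 10 days.

10 days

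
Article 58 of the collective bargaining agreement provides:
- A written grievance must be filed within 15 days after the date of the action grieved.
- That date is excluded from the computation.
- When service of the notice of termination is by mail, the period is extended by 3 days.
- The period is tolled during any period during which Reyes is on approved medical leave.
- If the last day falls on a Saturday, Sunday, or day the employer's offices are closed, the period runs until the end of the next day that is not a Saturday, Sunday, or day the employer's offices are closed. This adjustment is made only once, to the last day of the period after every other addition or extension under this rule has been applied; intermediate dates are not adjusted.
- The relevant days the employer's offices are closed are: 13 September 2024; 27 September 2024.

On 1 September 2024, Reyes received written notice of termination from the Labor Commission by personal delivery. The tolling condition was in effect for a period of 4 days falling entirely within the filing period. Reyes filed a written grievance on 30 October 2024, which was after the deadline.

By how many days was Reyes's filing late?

15 days after 1 September 2024 is September 16, 2024.
Service was not by mail, so no mail extension applies.
Tolling adds 4 days: September 16, 2024 + 4 days = September 20, 2024.
September 20, 2024 is a Friday and not a day the employer's offices are closed, so no extension applies.
The deadline is September 20, 2024; from September 20, 2024 to October 30, 2024 is 40 days.

40 days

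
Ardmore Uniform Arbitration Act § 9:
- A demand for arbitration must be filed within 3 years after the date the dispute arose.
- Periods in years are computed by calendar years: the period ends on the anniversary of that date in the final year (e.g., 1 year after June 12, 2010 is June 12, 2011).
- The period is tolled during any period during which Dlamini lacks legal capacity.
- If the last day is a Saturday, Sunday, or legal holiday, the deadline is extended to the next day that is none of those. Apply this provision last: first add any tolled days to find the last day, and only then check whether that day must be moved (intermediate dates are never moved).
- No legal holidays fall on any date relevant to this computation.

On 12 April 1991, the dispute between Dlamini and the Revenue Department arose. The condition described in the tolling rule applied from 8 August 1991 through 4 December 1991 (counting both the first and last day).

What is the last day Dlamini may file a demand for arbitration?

August 9, 1994

3 years after 12 April 1991 is April 12, 1994.
From August 8, 1991 through December 4, 1991 inclusive is 119 days; tolling adds 119 days: April 12, 1994 + 119 days = August 9, 1994.
August 9, 1994 is a Tuesday and not a legal holiday, so no extension applies.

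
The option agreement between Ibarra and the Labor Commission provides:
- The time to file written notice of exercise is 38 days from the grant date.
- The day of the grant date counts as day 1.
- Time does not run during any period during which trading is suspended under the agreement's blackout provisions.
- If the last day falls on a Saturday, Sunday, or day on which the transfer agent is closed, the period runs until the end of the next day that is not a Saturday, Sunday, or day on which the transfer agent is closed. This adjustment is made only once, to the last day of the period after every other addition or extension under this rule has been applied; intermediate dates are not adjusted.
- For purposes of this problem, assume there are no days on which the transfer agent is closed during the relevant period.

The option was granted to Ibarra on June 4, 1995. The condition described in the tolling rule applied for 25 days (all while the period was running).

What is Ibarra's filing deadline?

August 7, 1995

Counting June 4, 1995 as day 1, day 38 is July 11, 1995.
Tolling adds 25 days: July 11, 1995 + 25 days = August 5, 1995.
August 5, 1995 is Saturday; August 6, 1995 is Sunday. The next qualifying day is August 7, 1995.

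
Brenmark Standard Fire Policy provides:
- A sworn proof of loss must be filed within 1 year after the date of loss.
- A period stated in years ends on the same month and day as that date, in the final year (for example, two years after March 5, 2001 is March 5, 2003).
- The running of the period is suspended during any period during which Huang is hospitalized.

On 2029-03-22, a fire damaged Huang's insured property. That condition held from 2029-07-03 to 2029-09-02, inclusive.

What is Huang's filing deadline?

May 23, 2030

1 year after 2029-03-22 is March 22, 2030.
From July 3, 2029 through September 2, 2029 inclusive is 62 days; tolling adds 62 days: March 22, 2030 + 62 days = May 23, 2030.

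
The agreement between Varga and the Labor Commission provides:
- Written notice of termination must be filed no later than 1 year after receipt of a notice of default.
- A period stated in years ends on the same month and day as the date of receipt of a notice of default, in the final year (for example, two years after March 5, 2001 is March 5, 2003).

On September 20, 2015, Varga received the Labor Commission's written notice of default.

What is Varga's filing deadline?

September 20, 2016

1 year after September 20, 2015 is September 20, 2016.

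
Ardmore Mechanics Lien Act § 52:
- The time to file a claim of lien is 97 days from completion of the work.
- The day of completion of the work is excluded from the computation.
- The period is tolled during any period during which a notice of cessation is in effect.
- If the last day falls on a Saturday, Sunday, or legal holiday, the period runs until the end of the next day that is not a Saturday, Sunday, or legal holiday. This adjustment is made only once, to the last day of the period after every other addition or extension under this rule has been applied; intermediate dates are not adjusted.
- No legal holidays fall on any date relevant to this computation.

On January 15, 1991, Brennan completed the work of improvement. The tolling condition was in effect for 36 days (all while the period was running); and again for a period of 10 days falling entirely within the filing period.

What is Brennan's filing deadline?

June 7, 1991

97 days after January 15, 1991 is April 22, 1991.
Tolling adds 36 days: April 22, 1991 + 36 days = May 28, 1991.
Tolling adds 10 days: May 28, 1991 + 10 days = June 7, 1991.
June 7, 1991 is a Friday and not a legal holiday, so no extension applies.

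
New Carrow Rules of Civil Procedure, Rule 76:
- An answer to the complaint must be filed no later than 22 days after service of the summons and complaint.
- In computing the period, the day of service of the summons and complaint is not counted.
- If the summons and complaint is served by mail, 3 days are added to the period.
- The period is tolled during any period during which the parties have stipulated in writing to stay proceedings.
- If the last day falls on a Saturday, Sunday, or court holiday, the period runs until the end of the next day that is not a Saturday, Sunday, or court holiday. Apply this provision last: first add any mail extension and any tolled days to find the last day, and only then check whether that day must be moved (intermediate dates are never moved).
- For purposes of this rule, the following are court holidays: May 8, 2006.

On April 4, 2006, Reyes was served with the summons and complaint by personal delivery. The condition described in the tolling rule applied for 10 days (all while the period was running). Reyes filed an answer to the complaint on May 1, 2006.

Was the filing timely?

Yes

22 days after April 4, 2006 is April 26, 2006.
Service was not by mail, so no mail extension applies.
Tolling adds 10 days: April 26, 2006 + 10 days = May 6, 2006.
May 6, 2006 is Saturday; May 7, 2006 is Sunday; May 8, 2006 is a listed holiday. The next qualifying day is May 9, 2006.
The deadline is May 9, 2006; the filing on May 1, 2006 is on or before that date.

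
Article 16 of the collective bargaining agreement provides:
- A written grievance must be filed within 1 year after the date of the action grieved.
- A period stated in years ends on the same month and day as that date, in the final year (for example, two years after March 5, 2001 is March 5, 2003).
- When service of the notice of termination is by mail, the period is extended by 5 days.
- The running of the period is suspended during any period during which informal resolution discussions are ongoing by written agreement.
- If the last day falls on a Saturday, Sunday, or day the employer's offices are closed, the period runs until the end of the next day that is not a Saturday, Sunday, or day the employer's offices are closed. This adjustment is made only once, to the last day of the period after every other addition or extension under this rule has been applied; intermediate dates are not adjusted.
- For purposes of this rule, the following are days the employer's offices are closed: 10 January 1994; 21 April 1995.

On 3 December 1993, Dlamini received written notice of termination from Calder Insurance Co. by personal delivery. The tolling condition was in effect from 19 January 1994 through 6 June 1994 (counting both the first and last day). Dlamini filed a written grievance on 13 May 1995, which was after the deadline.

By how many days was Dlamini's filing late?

19 days

1 year after 3 December 1993 is December 3, 1994.
Service was not by mail, so no mail extension applies.
From January 19, 1994 through June 6, 1994 inclusive is 139 days; tolling adds 139 days: December 3, 1994 + 139 days = April 21, 1995.
April 21, 1995 is a listed holiday; April 22, 1995 is Saturday; April 23, 1995 is Sunday. The next qualifying day is April 24, 1995.
The deadline is April 24, 1995; from April 24, 1995 to May 13, 1995 is 19 days.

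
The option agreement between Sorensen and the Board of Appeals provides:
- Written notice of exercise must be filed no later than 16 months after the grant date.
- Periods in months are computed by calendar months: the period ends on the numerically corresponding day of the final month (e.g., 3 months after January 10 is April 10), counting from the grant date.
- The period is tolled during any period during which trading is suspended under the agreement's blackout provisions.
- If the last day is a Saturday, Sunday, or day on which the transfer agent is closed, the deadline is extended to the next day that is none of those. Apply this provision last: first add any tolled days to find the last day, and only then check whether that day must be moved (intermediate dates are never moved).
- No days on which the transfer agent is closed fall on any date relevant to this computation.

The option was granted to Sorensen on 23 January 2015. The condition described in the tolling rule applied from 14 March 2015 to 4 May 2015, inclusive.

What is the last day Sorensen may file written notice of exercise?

July 14, 2016

16 months after 23 January 2015 is May 23, 2016.
From March 14, 2015 through May 4, 2015 inclusive is 52 days; tolling adds 52 days: May 23, 2016 + 52 days = July 14, 2016.
July 14, 2016 is a Thursday and not a day on which the transfer agent is closed, so no extension applies.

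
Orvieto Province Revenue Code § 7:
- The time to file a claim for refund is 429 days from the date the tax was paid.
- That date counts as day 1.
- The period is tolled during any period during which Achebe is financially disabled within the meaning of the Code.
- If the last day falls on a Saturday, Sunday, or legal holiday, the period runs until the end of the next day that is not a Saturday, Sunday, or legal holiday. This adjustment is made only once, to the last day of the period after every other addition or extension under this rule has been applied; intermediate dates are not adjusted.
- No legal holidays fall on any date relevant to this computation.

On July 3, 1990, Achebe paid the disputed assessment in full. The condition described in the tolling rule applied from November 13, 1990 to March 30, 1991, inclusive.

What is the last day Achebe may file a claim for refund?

Counting July 3, 1990 as day 1, day 429 is September 4, 1991.
From November 13, 1990 through March 30, 1991 inclusive is 138 days; tolling adds 138 days: September 4, 1991 + 138 days = January 20, 1992.
January 20, 1992 is a Monday and not a legal holiday, so no extension applies.

January 20, 1992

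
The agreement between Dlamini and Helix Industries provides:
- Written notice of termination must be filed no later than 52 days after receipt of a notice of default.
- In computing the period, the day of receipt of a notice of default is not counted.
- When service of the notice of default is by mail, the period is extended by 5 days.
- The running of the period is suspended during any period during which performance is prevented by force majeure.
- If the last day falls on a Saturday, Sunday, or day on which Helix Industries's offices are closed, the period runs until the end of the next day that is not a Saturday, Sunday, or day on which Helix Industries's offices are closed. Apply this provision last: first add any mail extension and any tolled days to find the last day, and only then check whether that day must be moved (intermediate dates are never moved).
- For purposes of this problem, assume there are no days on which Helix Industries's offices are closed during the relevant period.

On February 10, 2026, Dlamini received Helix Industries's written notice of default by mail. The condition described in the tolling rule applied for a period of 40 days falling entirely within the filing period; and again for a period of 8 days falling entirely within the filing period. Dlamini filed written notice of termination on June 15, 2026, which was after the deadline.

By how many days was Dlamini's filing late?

52 days after February 10, 2026 is April 3, 2026.
Service was by mail, adding 5 days: April 3, 2026 + 5 days = April 8, 2026.
Tolling adds 40 days: April 8, 2026 + 40 days = May 18, 2026.
Tolling adds 8 days: May 18, 2026 + 8 days = May 26, 2026.
May 26, 2026 is a Tuesday and not a day on which Helix Industries's offices are closed, so no extension applies.
The deadline is May 26, 2026; from May 26, 2026 to June 15, 2026 is 20 days.

20 days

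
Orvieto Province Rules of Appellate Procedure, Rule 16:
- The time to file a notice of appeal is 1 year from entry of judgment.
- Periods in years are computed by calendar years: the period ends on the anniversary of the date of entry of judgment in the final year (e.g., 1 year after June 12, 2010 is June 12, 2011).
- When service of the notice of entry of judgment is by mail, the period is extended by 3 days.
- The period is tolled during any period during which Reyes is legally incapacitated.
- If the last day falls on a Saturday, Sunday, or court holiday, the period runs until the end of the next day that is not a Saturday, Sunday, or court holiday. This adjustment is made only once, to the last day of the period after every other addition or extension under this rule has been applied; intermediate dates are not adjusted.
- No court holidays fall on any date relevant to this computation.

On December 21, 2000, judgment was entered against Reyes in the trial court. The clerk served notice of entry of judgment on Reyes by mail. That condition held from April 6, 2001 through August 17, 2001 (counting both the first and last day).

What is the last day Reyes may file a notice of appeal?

1 year after December 21, 2000 is December 21, 2001.
Service was by mail, adding 3 days: December 21, 2001 + 3 days = December 24, 2001.
From April 6, 2001 through August 17, 2001 inclusive is 134 days; tolling adds 134 days: December 24, 2001 + 134 days = May 7, 2002.
May 7, 2002 is a Tuesday and not a court holiday, so no extension applies.

May 7, 2002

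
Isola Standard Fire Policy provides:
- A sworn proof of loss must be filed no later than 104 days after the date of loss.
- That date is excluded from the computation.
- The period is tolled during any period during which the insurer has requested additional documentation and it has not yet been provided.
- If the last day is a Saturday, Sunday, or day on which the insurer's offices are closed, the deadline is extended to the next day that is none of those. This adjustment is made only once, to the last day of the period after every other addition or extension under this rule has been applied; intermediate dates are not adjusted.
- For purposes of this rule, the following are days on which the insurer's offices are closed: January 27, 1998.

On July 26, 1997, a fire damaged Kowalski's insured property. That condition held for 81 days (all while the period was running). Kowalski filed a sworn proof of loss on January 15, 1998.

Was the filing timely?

104 days after July 26, 1997 is November 7, 1997.
Tolling adds 81 days: November 7, 1997 + 81 days = January 27, 1998.
January 27, 1998 is a listed holiday. The next qualifying day is January 28, 1998.
The deadline is January 28, 1998; the filing on January 15, 1998 is on or before that date.

Yes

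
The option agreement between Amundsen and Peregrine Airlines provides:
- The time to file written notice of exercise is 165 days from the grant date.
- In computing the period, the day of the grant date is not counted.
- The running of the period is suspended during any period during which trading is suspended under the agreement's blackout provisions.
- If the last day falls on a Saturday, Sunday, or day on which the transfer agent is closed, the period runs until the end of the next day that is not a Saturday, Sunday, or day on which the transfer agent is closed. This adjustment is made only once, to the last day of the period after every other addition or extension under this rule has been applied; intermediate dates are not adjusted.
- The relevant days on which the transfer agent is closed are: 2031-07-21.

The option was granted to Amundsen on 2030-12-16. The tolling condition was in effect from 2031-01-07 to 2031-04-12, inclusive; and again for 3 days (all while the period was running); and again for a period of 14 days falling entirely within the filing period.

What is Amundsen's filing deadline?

September 22, 2031

165 days after 2030-12-16 is May 30, 2031.
From January 7, 2031 through April 12, 2031 inclusive is 96 days; tolling adds 96 days: May 30, 2031 + 96 days = September 3, 2031.
Tolling adds 3 days: September 3, 2031 + 3 days = September 6, 2031.
Tolling adds 14 days: September 6, 2031 + 14 days = September 20, 2031.
September 20, 2031 is Saturday; September 21, 2031 is Sunday. The next qualifying day is September 22, 2031.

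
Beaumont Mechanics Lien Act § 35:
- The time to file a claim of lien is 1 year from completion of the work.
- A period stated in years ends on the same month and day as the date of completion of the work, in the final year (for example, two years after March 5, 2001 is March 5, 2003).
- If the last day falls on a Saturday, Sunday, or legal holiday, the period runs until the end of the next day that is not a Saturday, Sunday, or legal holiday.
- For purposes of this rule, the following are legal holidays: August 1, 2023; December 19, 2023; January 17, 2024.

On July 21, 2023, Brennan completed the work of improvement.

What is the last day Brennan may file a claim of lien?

July 22, 2024

1 year after July 21, 2023 is July 21, 2024.
July 21, 2024 is Sunday. The next qualifying day is July 22, 2024.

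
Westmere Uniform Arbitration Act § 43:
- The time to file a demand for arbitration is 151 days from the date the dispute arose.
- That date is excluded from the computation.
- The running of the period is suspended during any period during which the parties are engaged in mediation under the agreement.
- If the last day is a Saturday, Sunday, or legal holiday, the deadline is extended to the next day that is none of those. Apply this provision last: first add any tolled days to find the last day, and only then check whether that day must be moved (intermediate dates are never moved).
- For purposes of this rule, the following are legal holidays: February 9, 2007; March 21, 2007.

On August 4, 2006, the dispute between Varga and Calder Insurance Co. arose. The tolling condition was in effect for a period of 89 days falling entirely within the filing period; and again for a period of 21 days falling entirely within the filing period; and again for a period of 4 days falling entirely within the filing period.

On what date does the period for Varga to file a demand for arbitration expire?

April 26, 2007

151 days after August 4, 2006 is January 2, 2007.
Tolling adds 89 days: January 2, 2007 + 89 days = April 1, 2007.
Tolling adds 21 days: April 1, 2007 + 21 days = April 22, 2007.
Tolling adds 4 days: April 22, 2007 + 4 days = April 26, 2007.
April 26, 2007 is a Thursday and not a legal holiday, so no extension applies.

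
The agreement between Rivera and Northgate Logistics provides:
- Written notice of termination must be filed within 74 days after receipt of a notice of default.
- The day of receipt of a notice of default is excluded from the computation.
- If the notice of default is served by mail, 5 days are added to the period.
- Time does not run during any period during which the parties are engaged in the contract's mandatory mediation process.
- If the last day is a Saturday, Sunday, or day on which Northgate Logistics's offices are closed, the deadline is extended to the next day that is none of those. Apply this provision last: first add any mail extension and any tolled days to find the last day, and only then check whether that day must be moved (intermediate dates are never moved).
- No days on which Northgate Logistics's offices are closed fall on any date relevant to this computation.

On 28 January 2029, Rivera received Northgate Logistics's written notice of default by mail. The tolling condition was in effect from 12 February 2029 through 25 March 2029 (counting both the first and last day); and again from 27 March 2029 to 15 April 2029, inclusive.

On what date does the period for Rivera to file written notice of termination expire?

74 days after 28 January 2029 is April 12, 2029.
Service was by mail, adding 5 days: April 12, 2029 + 5 days = April 17, 2029.
From February 12, 2029 through March 25, 2029 inclusive is 42 days; tolling adds 42 days: April 17, 2029 + 42 days = May 29, 2029.
From March 27, 2029 through April 15, 2029 inclusive is 20 days; tolling adds 20 days: May 29, 2029 + 20 days = June 18, 2029.
June 18, 2029 is a Monday and not a day on which Northgate Logistics's offices are closed, so no extension applies.

June 18, 2029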